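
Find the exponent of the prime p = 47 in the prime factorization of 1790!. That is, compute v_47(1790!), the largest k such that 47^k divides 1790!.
v_47(1790!) = 38

Legendre's formula: v_p(n!) = Σ_{k ≥ 1} ⌊n / p^k⌋. For p = 47, n = 1790, the terms are:
  ⌊1790/47^1⌋ = ⌊1790/47⌋ = 38
(the next term ⌊1790/47^2⌋ = 0, terminating the sum). Summing: v_47(1790!) = 38 = 38.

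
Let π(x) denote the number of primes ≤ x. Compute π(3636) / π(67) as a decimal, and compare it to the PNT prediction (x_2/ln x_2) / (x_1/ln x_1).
π(3636)/π(67) = 508/19 ≈ 26.7368;  PNT prediction ≈ 27.8318.

π(67) = 19 and π(3636) = 508, so π(3636)/π(67) ≈ 26.7368. The PNT-predicted ratio is (3636/ln(3636)) / (67/ln(67)) ≈ 27.8318. The two agree to within a few percent, as expected.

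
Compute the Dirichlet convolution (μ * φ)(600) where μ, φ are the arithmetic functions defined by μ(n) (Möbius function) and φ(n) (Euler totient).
(μ * φ)(600) = 32

Divisors of 600: [1, 2, 3, 4, 5, 6, 8, 10, 12, 15, 20, 24, 25, 30, 40, 50, 60, 75, 100, 120, 150, 200, 300, 600]. For each d | 600:
  d = 1: μ(1) · φ(600/1) = 1 · 160 = 160
  d = 2: μ(2) · φ(600/2) = -1 · 80 = -80
  d = 3: μ(3) · φ(600/3) = -1 · 80 = -80
  d = 4: μ(4) · φ(600/4) = 0 · 40 = 0
  d = 5: μ(5) · φ(600/5) = -1 · 32 = -32
  d = 6: μ(6) · φ(600/6) = 1 · 40 = 40
  d = 8: μ(8) · φ(600/8) = 0 · 40 = 0
  d = 10: μ(10) · φ(600/10) = 1 · 16 = 16
  d = 12: μ(12) · φ(600/12) = 0 · 20 = 0
  d = 15: μ(15) · φ(600/15) = 1 · 16 = 16
  d = 20: μ(20) · φ(600/20) = 0 · 8 = 0
  d = 24: μ(24) · φ(600/24) = 0 · 20 = 0
  d = 25: μ(25) · φ(600/25) = 0 · 8 = 0
  d = 30: μ(30) · φ(600/30) = -1 · 8 = -8
  d = 40: μ(40) · φ(600/40) = 0 · 8 = 0
  d = 50: μ(50) · φ(600/50) = 0 · 4 = 0
  d = 60: μ(60) · φ(600/60) = 0 · 4 = 0
  d = 75: μ(75) · φ(600/75) = 0 · 4 = 0
  d = 100: μ(100) · φ(600/100) = 0 · 2 = 0
  d = 120: μ(120) · φ(600/120) = 0 · 4 = 0
  d = 150: μ(150) · φ(600/150) = 0 · 2 = 0
  d = 200: μ(200) · φ(600/200) = 0 · 2 = 0
  d = 300: μ(300) · φ(600/300) = 0 · 1 = 0
  d = 600: μ(600) · φ(600/600) = 0 · 1 = 0
Summing: (μ * φ)(600) = 160 + -80 + -80 + 0 + -32 + 40 + 0 + 16 + 0 + 16 + 0 + 0 + 0 + -8 + 0 + 0 + 0 + 0 + 0 + 0 + 0 + 0 + 0 + 0 = 32.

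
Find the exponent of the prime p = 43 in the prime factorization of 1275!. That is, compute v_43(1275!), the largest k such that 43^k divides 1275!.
v_43(1275!) = 29

Legendre's formula: v_p(n!) = Σ_{k ≥ 1} ⌊n / p^k⌋. For p = 43, n = 1275, the terms are:
  ⌊1275/43^1⌋ = ⌊1275/43⌋ = 29
(the next term ⌊1275/43^2⌋ = 0, terminating the sum). Summing: v_43(1275!) = 29 = 29.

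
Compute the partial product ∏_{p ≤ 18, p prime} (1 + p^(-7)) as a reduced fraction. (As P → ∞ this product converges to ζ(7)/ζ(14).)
∏ = 5978632292892509031852506135276312/5929491512745875728410756452578125

The primes p ≤ 18 are [2, 3, 5, 7, 11, 13, 17]. For each, (1 + 1/p^7) = (p^7 + 1)/p^7. Multiplying these fractions over p ∈ [2, 3, 5, 7, 11, 13, 17] gives 5978632292892509031852506135276312/5929491512745875728410756452578125. (In the limit P → ∞ this tends to ζ(7)/ζ(14).)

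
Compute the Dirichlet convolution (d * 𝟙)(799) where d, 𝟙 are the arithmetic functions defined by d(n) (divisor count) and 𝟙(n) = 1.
(d * 𝟙)(799) = 9

Divisors of 799: [1, 17, 47, 799]. For each d | 799:
  d = 1: d(1) · 𝟙(799/1) = 1 · 1 = 1
  d = 17: d(17) · 𝟙(799/17) = 2 · 1 = 2
  d = 47: d(47) · 𝟙(799/47) = 2 · 1 = 2
  d = 799: d(799) · 𝟙(799/799) = 4 · 1 = 4
Summing: (d * 𝟙)(799) = 1 + 2 + 2 + 4 = 9.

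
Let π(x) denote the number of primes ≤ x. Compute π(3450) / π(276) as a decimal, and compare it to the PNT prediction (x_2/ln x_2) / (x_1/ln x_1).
π(3450)/π(276) = 482/58 ≈ 8.3103;  PNT prediction ≈ 8.6243.

π(276) = 58 and π(3450) = 482, so π(3450)/π(276) ≈ 8.3103. The PNT-predicted ratio is (3450/ln(3450)) / (276/ln(276)) ≈ 8.6243. The two agree to within a few percent, as expected.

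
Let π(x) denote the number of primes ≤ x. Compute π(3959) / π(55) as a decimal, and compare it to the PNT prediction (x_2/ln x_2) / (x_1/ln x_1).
π(3959)/π(55) = 548/16 ≈ 34.2500;  PNT prediction ≈ 34.8218.

π(55) = 16 and π(3959) = 548, so π(3959)/π(55) ≈ 34.2500. The PNT-predicted ratio is (3959/ln(3959)) / (55/ln(55)) ≈ 34.8218. The two agree to within a few percent, as expected.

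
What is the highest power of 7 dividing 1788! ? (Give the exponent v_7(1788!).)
v_7(1788!) = 296

Legendre's formula: v_p(n!) = Σ_{k ≥ 1} ⌊n / p^k⌋. For p = 7, n = 1788, the terms are:
  ⌊1788/7^1⌋ = ⌊1788/7⌋ = 255
  ⌊1788/7^2⌋ = ⌊1788/49⌋ = 36
  ⌊1788/7^3⌋ = ⌊1788/343⌋ = 5
(the next term ⌊1788/7^4⌋ = 0, terminating the sum). Summing: v_7(1788!) = 255 + 36 + 5 = 296.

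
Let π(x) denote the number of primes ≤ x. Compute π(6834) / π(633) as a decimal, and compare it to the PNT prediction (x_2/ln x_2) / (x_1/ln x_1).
π(6834)/π(633) = 880/115 ≈ 7.6522;  PNT prediction ≈ 7.8871.

π(633) = 115 and π(6834) = 880, so π(6834)/π(633) ≈ 7.6522. The PNT-predicted ratio is (6834/ln(6834)) / (633/ln(633)) ≈ 7.8871. The two agree to within a few percent, as expected.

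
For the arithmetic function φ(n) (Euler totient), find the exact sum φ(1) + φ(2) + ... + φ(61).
Σ_{n ≤ 61} φ(n) = 1162

Compute φ(n) for each 1 ≤ n ≤ 61: φ(1) = 1, φ(2) = 1, φ(3) = 2, φ(4) = 2, φ(5) = 4, φ(6) = 2, φ(7) = 6, φ(8) = 4, φ(9) = 6, φ(10) = 4, φ(11) = 10, φ(12) = 4, φ(13) = 12, φ(14) = 6, φ(15) = 8, φ(16) = 8, φ(17) = 16, φ(18) = 6, φ(19) = 18, φ(20) = 8, φ(21) = 12, φ(22) = 10, φ(23) = 22, φ(24) = 8, φ(25) = 20, φ(26) = 12, φ(27) = 18, φ(28) = 12, φ(29) = 28, φ(30) = 8, φ(31) = 30, φ(32) = 16, φ(33) = 20, φ(34) = 16, φ(35) = 24, φ(36) = 12, φ(37) = 36, φ(38) = 18, φ(39) = 24, φ(40) = 16, φ(41) = 40, φ(42) = 12, φ(43) = 42, φ(44) = 20, φ(45) = 24, φ(46) = 22, φ(47) = 46, φ(48) = 16, φ(49) = 42, φ(50) = 20, φ(51) = 32, φ(52) = 24, φ(53) = 52, φ(54) = 18, φ(55) = 40, φ(56) = 24, φ(57) = 36, φ(58) = 28, φ(59) = 58, φ(60) = 16, φ(61) = 60. Summing all 61 values: 1162. (Average order: Σ_{n ≤ x} φ(n) ~ (3/π²) x². For x = 61, (3/π²)·61² ≈ 1131.05.)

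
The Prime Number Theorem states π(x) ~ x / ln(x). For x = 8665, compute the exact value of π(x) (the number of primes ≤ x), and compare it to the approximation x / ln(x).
π(8665) = 1078;  x/ln(x) ≈ 955.66;  relative error ≈ 11.35%.

Directly count primes up to 8665: π(8665) = 1078. The PNT approximation gives 8665/ln(8665) ≈ 8665/9.06705 ≈ 955.66. Relative error (π(x) − x/ln(x)) / π(x) ≈ 11.35%; the approximation is known to undercount slightly (Li(x) is a better estimate).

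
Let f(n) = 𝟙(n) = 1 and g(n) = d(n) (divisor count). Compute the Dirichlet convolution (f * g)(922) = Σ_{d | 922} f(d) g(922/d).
(𝟙 * d)(922) = 9

Divisors of 922: [1, 2, 461, 922]. For each d | 922:
  d = 1: 𝟙(1) · d(922/1) = 1 · 4 = 4
  d = 2: 𝟙(2) · d(922/2) = 1 · 2 = 2
  d = 461: 𝟙(461) · d(922/461) = 1 · 2 = 2
  d = 922: 𝟙(922) · d(922/922) = 1 · 1 = 1
Summing: (𝟙 * d)(922) = 4 + 2 + 2 + 1 = 9.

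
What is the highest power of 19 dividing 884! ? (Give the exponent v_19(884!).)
v_19(884!) = 48

Legendre's formula: v_p(n!) = Σ_{k ≥ 1} ⌊n / p^k⌋. For p = 19, n = 884, the terms are:
  ⌊884/19^1⌋ = ⌊884/19⌋ = 46
  ⌊884/19^2⌋ = ⌊884/361⌋ = 2
(the next term ⌊884/19^3⌋ = 0, terminating the sum). Summing: v_19(884!) = 46 + 2 = 48.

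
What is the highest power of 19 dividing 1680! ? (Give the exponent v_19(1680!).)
v_19(1680!) = 92

Legendre's formula: v_p(n!) = Σ_{k ≥ 1} ⌊n / p^k⌋. For p = 19, n = 1680, the terms are:
  ⌊1680/19^1⌋ = ⌊1680/19⌋ = 88
  ⌊1680/19^2⌋ = ⌊1680/361⌋ = 4
(the next term ⌊1680/19^3⌋ = 0, terminating the sum). Summing: v_19(1680!) = 88 + 4 = 92.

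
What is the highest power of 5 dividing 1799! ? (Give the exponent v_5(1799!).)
v_5(1799!) = 446

Legendre's formula: v_p(n!) = Σ_{k ≥ 1} ⌊n / p^k⌋. For p = 5, n = 1799, the terms are:
  ⌊1799/5^1⌋ = ⌊1799/5⌋ = 359
  ⌊1799/5^2⌋ = ⌊1799/25⌋ = 71
  ⌊1799/5^3⌋ = ⌊1799/125⌋ = 14
  ⌊1799/5^4⌋ = ⌊1799/625⌋ = 2
(the next term ⌊1799/5^5⌋ = 0, terminating the sum). Summing: v_5(1799!) = 359 + 71 + 14 + 2 = 446.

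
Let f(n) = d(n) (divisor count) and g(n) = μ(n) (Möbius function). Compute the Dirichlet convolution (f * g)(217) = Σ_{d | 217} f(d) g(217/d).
(d * μ)(217) = 1

Divisors of 217: [1, 7, 31, 217]. For each d | 217:
  d = 1: d(1) · μ(217/1) = 1 · 1 = 1
  d = 7: d(7) · μ(217/7) = 2 · -1 = -2
  d = 31: d(31) · μ(217/31) = 2 · -1 = -2
  d = 217: d(217) · μ(217/217) = 4 · 1 = 4
Summing: (d * μ)(217) = 1 + -2 + -2 + 4 = 1.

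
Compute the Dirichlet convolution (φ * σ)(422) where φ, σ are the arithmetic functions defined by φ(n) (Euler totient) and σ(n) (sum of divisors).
(φ * σ)(422) = 1688

Divisors of 422: [1, 2, 211, 422]. For each d | 422:
  d = 1: φ(1) · σ(422/1) = 1 · 636 = 636
  d = 2: φ(2) · σ(422/2) = 1 · 212 = 212
  d = 211: φ(211) · σ(422/211) = 210 · 3 = 630
  d = 422: φ(422) · σ(422/422) = 210 · 1 = 210
Summing: (φ * σ)(422) = 636 + 212 + 630 + 210 = 1688.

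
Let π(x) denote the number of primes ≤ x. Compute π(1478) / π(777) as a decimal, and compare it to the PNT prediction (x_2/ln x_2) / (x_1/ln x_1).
π(1478)/π(777) = 233/137 ≈ 1.7007;  PNT prediction ≈ 1.7346.

π(777) = 137 and π(1478) = 233, so π(1478)/π(777) ≈ 1.7007. The PNT-predicted ratio is (1478/ln(1478)) / (777/ln(777)) ≈ 1.7346. The two agree to within a few percent, as expected.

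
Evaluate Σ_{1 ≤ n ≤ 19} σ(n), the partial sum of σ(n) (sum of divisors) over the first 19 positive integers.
Σ_{n ≤ 19} σ(n) = 297

Compute σ(n) for each 1 ≤ n ≤ 19: σ(1) = 1, σ(2) = 3, σ(3) = 4, σ(4) = 7, σ(5) = 6, σ(6) = 12, σ(7) = 8, σ(8) = 15, σ(9) = 13, σ(10) = 18, σ(11) = 12, σ(12) = 28, σ(13) = 14, σ(14) = 24, σ(15) = 24, σ(16) = 31, σ(17) = 18, σ(18) = 39, σ(19) = 20. Summing all 19 values: 297. (Average order: Σ_{n ≤ x} σ(n) ~ (π²/12) x². For x = 19, (π²/12)·19² ≈ 296.91.)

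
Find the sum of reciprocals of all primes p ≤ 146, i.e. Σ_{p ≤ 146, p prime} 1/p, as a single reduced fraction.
Σ 1/p = 18825509850919239131453102166593625244431364344421618363/10014646650599190067509233131649940057366334653200433090

π(146) = 34, so the primes ≤ 146 are [2, 3, 5, 7, 11, 13, 17, 19, 23, 29, 31, 37, 41, 43, 47, 53, 59, 61, 67, 71, 73, 79, 83, 89, 97, 101, 103, 107, 109, 113, 127, 131, 137, 139]. Summing 1/p over these primes: 18825509850919239131453102166593625244431364344421618363/10014646650599190067509233131649940057366334653200433090 ≈ 1.8798. Mertens estimate ln ln(146) + 0.2615 ≈ 1.8677.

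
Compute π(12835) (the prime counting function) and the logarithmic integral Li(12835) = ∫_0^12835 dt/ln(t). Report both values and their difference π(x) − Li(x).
π(12835) = 1530;  Li(12835) ≈ 1549.68;  π(x) − Li(x) ≈ -19.68.

Direct count of primes ≤ 12835 gives π(12835) = 1530. Numerical evaluation of the logarithmic integral gives Li(12835) ≈ 1549.68. The difference π(x) − Li(x) ≈ -19.68 is typically negative for small/moderate x (Li(x) overestimates), though Littlewood's theorem shows this sign changes infinitely often.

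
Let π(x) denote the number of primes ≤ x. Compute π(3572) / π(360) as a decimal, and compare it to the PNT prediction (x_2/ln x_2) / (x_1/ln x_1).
π(3572)/π(360) = 500/72 ≈ 6.9444;  PNT prediction ≈ 7.1390.

π(360) = 72 and π(3572) = 500, so π(3572)/π(360) ≈ 6.9444. The PNT-predicted ratio is (3572/ln(3572)) / (360/ln(360)) ≈ 7.1390. The two agree to within a few percent, as expected.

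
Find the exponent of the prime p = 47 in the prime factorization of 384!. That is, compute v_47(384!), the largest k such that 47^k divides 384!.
v_47(384!) = 8

Legendre's formula: v_p(n!) = Σ_{k ≥ 1} ⌊n / p^k⌋. For p = 47, n = 384, the terms are:
  ⌊384/47^1⌋ = ⌊384/47⌋ = 8
(the next term ⌊384/47^2⌋ = 0, terminating the sum). Summing: v_47(384!) = 8 = 8.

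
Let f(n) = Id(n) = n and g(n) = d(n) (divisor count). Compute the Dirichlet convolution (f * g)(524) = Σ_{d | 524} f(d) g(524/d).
(Id * d)(524) = 1463

Divisors of 524: [1, 2, 4, 131, 262, 524]. For each d | 524:
  d = 1: Id(1) · d(524/1) = 1 · 6 = 6
  d = 2: Id(2) · d(524/2) = 2 · 4 = 8
  d = 4: Id(4) · d(524/4) = 4 · 2 = 8
  d = 131: Id(131) · d(524/131) = 131 · 3 = 393
  d = 262: Id(262) · d(524/262) = 262 · 2 = 524
  d = 524: Id(524) · d(524/524) = 524 · 1 = 524
Summing: (Id * d)(524) = 6 + 8 + 8 + 393 + 524 + 524 = 1463.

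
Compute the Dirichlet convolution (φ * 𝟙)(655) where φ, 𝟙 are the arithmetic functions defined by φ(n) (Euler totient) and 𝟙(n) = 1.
(φ * 𝟙)(655) = 655

Divisors of 655: [1, 5, 131, 655]. For each d | 655:
  d = 1: φ(1) · 𝟙(655/1) = 1 · 1 = 1
  d = 5: φ(5) · 𝟙(655/5) = 4 · 1 = 4
  d = 131: φ(131) · 𝟙(655/131) = 130 · 1 = 130
  d = 655: φ(655) · 𝟙(655/655) = 520 · 1 = 520
Summing: (φ * 𝟙)(655) = 1 + 4 + 130 + 520 = 655.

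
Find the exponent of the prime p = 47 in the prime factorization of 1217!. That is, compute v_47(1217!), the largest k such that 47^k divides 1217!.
v_47(1217!) = 25

Legendre's formula: v_p(n!) = Σ_{k ≥ 1} ⌊n / p^k⌋. For p = 47, n = 1217, the terms are:
  ⌊1217/47^1⌋ = ⌊1217/47⌋ = 25
(the next term ⌊1217/47^2⌋ = 0, terminating the sum). Summing: v_47(1217!) = 25 = 25.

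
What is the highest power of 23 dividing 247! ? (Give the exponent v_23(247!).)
v_23(247!) = 10

Legendre's formula: v_p(n!) = Σ_{k ≥ 1} ⌊n / p^k⌋. For p = 23, n = 247, the terms are:
  ⌊247/23^1⌋ = ⌊247/23⌋ = 10
(the next term ⌊247/23^2⌋ = 0, terminating the sum). Summing: v_23(247!) = 10 = 10.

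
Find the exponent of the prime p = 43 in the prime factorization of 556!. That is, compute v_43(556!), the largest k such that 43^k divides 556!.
v_43(556!) = 12

Legendre's formula: v_p(n!) = Σ_{k ≥ 1} ⌊n / p^k⌋. For p = 43, n = 556, the terms are:
  ⌊556/43^1⌋ = ⌊556/43⌋ = 12
(the next term ⌊556/43^2⌋ = 0, terminating the sum). Summing: v_43(556!) = 12 = 12.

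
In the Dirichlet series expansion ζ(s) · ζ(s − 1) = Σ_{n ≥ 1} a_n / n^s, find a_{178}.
σ(178) = 270

In the product (Σ m^0/m^s)(Σ k / k^s) = Σ (Σ_{d | n} d) / n^s, the coefficient of 1/n^s is σ(n) = Σ_{d | n} d. For n = 178, divisors are [1, 2, 89, 178]; summing: σ(178) = 270.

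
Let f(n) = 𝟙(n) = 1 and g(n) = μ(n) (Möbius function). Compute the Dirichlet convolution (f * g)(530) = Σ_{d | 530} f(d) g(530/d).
(𝟙 * μ)(530) = 0

Divisors of 530: [1, 2, 5, 10, 53, 106, 265, 530]. For each d | 530:
  d = 1: 𝟙(1) · μ(530/1) = 1 · -1 = -1
  d = 2: 𝟙(2) · μ(530/2) = 1 · 1 = 1
  d = 5: 𝟙(5) · μ(530/5) = 1 · 1 = 1
  d = 10: 𝟙(10) · μ(530/10) = 1 · -1 = -1
  d = 53: 𝟙(53) · μ(530/53) = 1 · 1 = 1
  d = 106: 𝟙(106) · μ(530/106) = 1 · -1 = -1
  d = 265: 𝟙(265) · μ(530/265) = 1 · -1 = -1
  d = 530: 𝟙(530) · μ(530/530) = 1 · 1 = 1
Summing: (𝟙 * μ)(530) = -1 + 1 + 1 + -1 + 1 + -1 + -1 + 1 = 0.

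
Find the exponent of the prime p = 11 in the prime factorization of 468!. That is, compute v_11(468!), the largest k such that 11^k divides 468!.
v_11(468!) = 45

Legendre's formula: v_p(n!) = Σ_{k ≥ 1} ⌊n / p^k⌋. For p = 11, n = 468, the terms are:
  ⌊468/11^1⌋ = ⌊468/11⌋ = 42
  ⌊468/11^2⌋ = ⌊468/121⌋ = 3
(the next term ⌊468/11^3⌋ = 0, terminating the sum). Summing: v_11(468!) = 42 + 3 = 45.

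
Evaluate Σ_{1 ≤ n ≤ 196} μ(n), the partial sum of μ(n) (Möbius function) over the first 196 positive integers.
Σ_{n ≤ 196} μ(n) = -6

Compute μ(n) for each 1 ≤ n ≤ 196: μ(1) = 1, μ(2) = -1, μ(3) = -1, μ(4) = 0, μ(5) = -1, μ(6) = 1, μ(7) = -1, μ(8) = 0, μ(9) = 0, μ(10) = 1, μ(11) = -1, μ(12) = 0, μ(13) = -1, μ(14) = 1, μ(15) = 1, μ(16) = 0, μ(17) = -1, μ(18) = 0, μ(19) = -1, μ(20) = 0, μ(21) = 1, μ(22) = 1, μ(23) = -1, μ(24) = 0, μ(25) = 0, μ(26) = 1, μ(27) = 0, μ(28) = 0, μ(29) = -1, μ(30) = -1, μ(31) = -1, μ(32) = 0, μ(33) = 1, μ(34) = 1, μ(35) = 1, μ(36) = 0, μ(37) = -1, μ(38) = 1, μ(39) = 1, μ(40) = 0, μ(41) = -1, μ(42) = -1, μ(43) = -1, μ(44) = 0, μ(45) = 0, μ(46) = 1, μ(47) = -1, μ(48) = 0, μ(49) = 0, μ(50) = 0, μ(51) = 1, μ(52) = 0, μ(53) = -1, μ(54) = 0, μ(55) = 1, μ(56) = 0, μ(57) = 1, μ(58) = 1, μ(59) = -1, μ(60) = 0, μ(61) = -1, μ(62) = 1, μ(63) = 0, μ(64) = 0, μ(65) = 1, μ(66) = -1, μ(67) = -1, μ(68) = 0, μ(69) = 1, μ(70) = -1, μ(71) = -1, μ(72) = 0, μ(73) = -1, μ(74) = 1, μ(75) = 0, μ(76) = 0, μ(77) = 1, μ(78) = -1, μ(79) = -1, μ(80) = 0, μ(81) = 0, μ(82) = 1, μ(83) = -1, μ(84) = 0, μ(85) = 1, μ(86) = 1, μ(87) = 1, μ(88) = 0, μ(89) = -1, μ(90) = 0, μ(91) = 1, μ(92) = 0, μ(93) = 1, μ(94) = 1, μ(95) = 1, μ(96) = 0, μ(97) = -1, μ(98) = 0, μ(99) = 0, μ(100) = 0, μ(101) = -1, μ(102) = -1, μ(103) = -1, μ(104) = 0, μ(105) = -1, μ(106) = 1, μ(107) = -1, μ(108) = 0, μ(109) = -1, μ(110) = -1, μ(111) = 1, μ(112) = 0, μ(113) = -1, μ(114) = -1, μ(115) = 1, μ(116) = 0, μ(117) = 0, μ(118) = 1, μ(119) = 1, μ(120) = 0, μ(121) = 0, μ(122) = 1, μ(123) = 1, μ(124) = 0, μ(125) = 0, μ(126) = 0, μ(127) = -1, μ(128) = 0, μ(129) = 1, μ(130) = -1, μ(131) = -1, μ(132) = 0, μ(133) = 1, μ(134) = 1, μ(135) = 0, μ(136) = 0, μ(137) = -1, μ(138) = -1, μ(139) = -1, μ(140) = 0, μ(141) = 1, μ(142) = 1, μ(143) = 1, μ(144) = 0, μ(145) = 1, μ(146) = 1, μ(147) = 0, μ(148) = 0, μ(149) = -1, μ(150) = 0, μ(151) = -1, μ(152) = 0, μ(153) = 0, μ(154) = -1, μ(155) = 1, μ(156) = 0, μ(157) = -1, μ(158) = 1, μ(159) = 1, μ(160) = 0, μ(161) = 1, μ(162) = 0, μ(163) = -1, μ(164) = 0, μ(165) = -1, μ(166) = 1, μ(167) = -1, μ(168) = 0, μ(169) = 0, μ(170) = -1, μ(171) = 0, μ(172) = 0, μ(173) = -1, μ(174) = -1, μ(175) = 0, μ(176) = 0, μ(177) = 1, μ(178) = 1, μ(179) = -1, μ(180) = 0, μ(181) = -1, μ(182) = -1, μ(183) = 1, μ(184) = 0, μ(185) = 1, μ(186) = -1, μ(187) = 1, μ(188) = 0, μ(189) = 0, μ(190) = -1, μ(191) = -1, μ(192) = 0, μ(193) = -1, μ(194) = 1, μ(195) = -1, μ(196) = 0. Summing all 196 values: -6. (Mertens function M(x) = Σ_{n ≤ x} μ(n); on average M(x) should be small (PNT ⟺ M(x) = o(x)).)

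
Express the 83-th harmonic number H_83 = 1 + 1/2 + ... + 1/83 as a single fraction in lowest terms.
H_83 = 3672441655127796364812512959533039359/734184632222154704090370027645633600

Direct summation: H_83 = 1 + 1/2 + ... + 1/83. The least common denominator is lcm(1, ..., 83) = 8076030954443701744994070304101969600; over this denominator the numerator is 8076030954443701744994070304101969600 + 4038015477221850872497035152050984800 + 2692010318147900581664690101367323200 + 2019007738610925436248517576025492400 + 1615206190888740348998814060820393920 + 1346005159073950290832345050683661600 + 1153718707777671677856295757728852800 + 1009503869305462718124258788012746200 + 897336772715966860554896700455774400 + 807603095444370174499407030410196960 + 734184632222154704090370027645633600 + 673002579536975145416172525341830800 + 621233150341823211153390023392459200 + 576859353888835838928147878864426400 + 538402063629580116332938020273464640 + 504751934652731359062129394006373100 + 475060644379041279117298253182468800 + 448668386357983430277448350227887200 + 425054260760194828683898437057998400 + 403801547722185087249703515205098480 + 384572902592557225952098585909617600 + 367092316111077352045185013822816800 + 351131780627987032391046534960955200 + 336501289768487572708086262670915400 + 323041238177748069799762812164078784 + 310616575170911605576695011696229600 + 299112257571988953518298900151924800 + 288429676944417919464073939432213200 + 278483826015300060172209320831102400 + 269201031814790058166469010136732320 + 260517127562700056290131300132321600 + 252375967326365679531064697003186550 + 244728210740718234696790009215211200 + 237530322189520639558649126591234400 + 230743741555534335571259151545770560 + 224334193178991715138724175113943600 + 218271106876856803918758656867620800 + 212527130380097414341949218528999200 + 207077716780607737051130007797486400 + 201900773861092543624851757602549240 + 196976364742529310853513909856145600 + 192286451296278612976049292954808800 + 187814673359155854534745821025627200 + 183546158055538676022592506911408400 + 179467354543193372110979340091154880 + 175565890313993516195523267480477600 + 171830445839227696702001495831956800 + 168250644884243786354043131335457700 + 164816958253953096836613679675550400 + 161520619088874034899881406082039392 + 158353548126347093039099417727489600 + 155308287585455802788347505848114800 + 152377942536673617830076798190603200 + 149556128785994476759149450075962400 + 146836926444430940818074005529126720 + 144214838472208959732036969716106600 + 141684753586731609561299479019332800 + 139241913007650030086104660415551200 + 136881880583791554999899496679694400 + 134600515907395029083234505068366160 + 132393950072847569590066726296753600 + 130258563781350028145065650066160800 + 128190967530852408650699528636539200 + 126187983663182839765532348501593275 + 124246630068364642230678004678491840 + 122364105370359117348395004607605600 + 120537775439458234999911497076148800 + 118765161094760319779324563295617200 + 117043926875995677463682178320318400 + 115371870777767167785629575772885280 + 113746914851319742887240426818337600 + 112167096589495857569362087556971800 + 110630561019776736232795483617835200 + 109135553438428401959379328433810400 + 107680412725916023266587604054692928 + 106263565190048707170974609264499600 + 104883518888879243441481432520804800 + 103538858390303868525565003898743200 + 102228239929667110696127472203822400 + 100950386930546271812425878801274620 + 99704085857329651172766300050641600 + 98488182371264655426756954928072800 + 97301577764381948734868316916891200 = 40396858206405760012937642554863432949, so H_83 = 40396858206405760012937642554863432949/8076030954443701744994070304101969600; reducing by gcd(40396858206405760012937642554863432949, 8076030954443701744994070304101969600) = 11 gives 3672441655127796364812512959533039359/734184632222154704090370027645633600 ≈ 5.00207. (The PNT-adjacent estimate ln(83) + γ ≈ 4.99606 matches within O(1/n).)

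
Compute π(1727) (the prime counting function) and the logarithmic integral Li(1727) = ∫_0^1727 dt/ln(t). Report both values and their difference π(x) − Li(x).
π(1727) = 269;  Li(1727) ≈ 278.55;  π(x) − Li(x) ≈ -9.55.

Direct count of primes ≤ 1727 gives π(1727) = 269. Numerical evaluation of the logarithmic integral gives Li(1727) ≈ 278.55. The difference π(x) − Li(x) ≈ -9.55 is typically negative for small/moderate x (Li(x) overestimates), though Littlewood's theorem shows this sign changes infinitely often.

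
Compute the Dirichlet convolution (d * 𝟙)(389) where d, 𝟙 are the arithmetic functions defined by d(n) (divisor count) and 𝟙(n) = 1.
(d * 𝟙)(389) = 3

Divisors of 389: [1, 389]. For each d | 389:
  d = 1: d(1) · 𝟙(389/1) = 1 · 1 = 1
  d = 389: d(389) · 𝟙(389/389) = 2 · 1 = 2
Summing: (d * 𝟙)(389) = 1 + 2 = 3.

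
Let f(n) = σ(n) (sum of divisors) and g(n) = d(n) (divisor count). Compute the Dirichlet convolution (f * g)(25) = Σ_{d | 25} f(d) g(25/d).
(σ * d)(25) = 46

Divisors of 25: [1, 5, 25]. For each d | 25:
  d = 1: σ(1) · d(25/1) = 1 · 3 = 3
  d = 5: σ(5) · d(25/5) = 6 · 2 = 12
  d = 25: σ(25) · d(25/25) = 31 · 1 = 31
Summing: (σ * d)(25) = 3 + 12 + 31 = 46.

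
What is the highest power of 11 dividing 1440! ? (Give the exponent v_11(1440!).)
v_11(1440!) = 142

Legendre's formula: v_p(n!) = Σ_{k ≥ 1} ⌊n / p^k⌋. For p = 11, n = 1440, the terms are:
  ⌊1440/11^1⌋ = ⌊1440/11⌋ = 130
  ⌊1440/11^2⌋ = ⌊1440/121⌋ = 11
  ⌊1440/11^3⌋ = ⌊1440/1331⌋ = 1
(the next term ⌊1440/11^4⌋ = 0, terminating the sum). Summing: v_11(1440!) = 130 + 11 + 1 = 142.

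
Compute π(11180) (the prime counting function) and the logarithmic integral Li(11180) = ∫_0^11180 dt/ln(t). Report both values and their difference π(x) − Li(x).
π(11180) = 1355;  Li(11180) ≈ 1373.47;  π(x) − Li(x) ≈ -18.47.

Direct count of primes ≤ 11180 gives π(11180) = 1355. Numerical evaluation of the logarithmic integral gives Li(11180) ≈ 1373.47. The difference π(x) − Li(x) ≈ -18.47 is typically negative for small/moderate x (Li(x) overestimates), though Littlewood's theorem shows this sign changes infinitely often.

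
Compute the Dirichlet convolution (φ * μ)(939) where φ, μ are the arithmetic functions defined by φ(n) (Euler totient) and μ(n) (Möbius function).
(φ * μ)(939) = 311

Divisors of 939: [1, 3, 313, 939]. For each d | 939:
  d = 1: φ(1) · μ(939/1) = 1 · 1 = 1
  d = 3: φ(3) · μ(939/3) = 2 · -1 = -2
  d = 313: φ(313) · μ(939/313) = 312 · -1 = -312
  d = 939: φ(939) · μ(939/939) = 624 · 1 = 624
Summing: (φ * μ)(939) = 1 + -2 + -312 + 624 = 311.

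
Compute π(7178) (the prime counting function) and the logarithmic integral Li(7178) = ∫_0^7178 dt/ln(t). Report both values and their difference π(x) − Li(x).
π(7178) = 917;  Li(7178) ≈ 934.41;  π(x) − Li(x) ≈ -17.41.

Direct count of primes ≤ 7178 gives π(7178) = 917. Numerical evaluation of the logarithmic integral gives Li(7178) ≈ 934.41. The difference π(x) − Li(x) ≈ -17.41 is typically negative for small/moderate x (Li(x) overestimates), though Littlewood's theorem shows this sign changes infinitely often.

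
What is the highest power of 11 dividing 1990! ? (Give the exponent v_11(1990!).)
v_11(1990!) = 197

Legendre's formula: v_p(n!) = Σ_{k ≥ 1} ⌊n / p^k⌋. For p = 11, n = 1990, the terms are:
  ⌊1990/11^1⌋ = ⌊1990/11⌋ = 180
  ⌊1990/11^2⌋ = ⌊1990/121⌋ = 16
  ⌊1990/11^3⌋ = ⌊1990/1331⌋ = 1
(the next term ⌊1990/11^4⌋ = 0, terminating the sum). Summing: v_11(1990!) = 180 + 16 + 1 = 197.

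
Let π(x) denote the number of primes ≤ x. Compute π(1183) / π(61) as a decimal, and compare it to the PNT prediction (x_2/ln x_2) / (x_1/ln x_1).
π(1183)/π(61) = 194/18 ≈ 10.7778;  PNT prediction ≈ 11.2671.

π(61) = 18 and π(1183) = 194, so π(1183)/π(61) ≈ 10.7778. The PNT-predicted ratio is (1183/ln(1183)) / (61/ln(61)) ≈ 11.2671. The two agree to within a few percent, as expected.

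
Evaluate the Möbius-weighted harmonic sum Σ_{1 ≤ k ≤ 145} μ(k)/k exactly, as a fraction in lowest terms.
Σ μ(k)/k = 21902975338172457649793319236190033588273978079735884/1669107775099865011251538855274990009561055775533405515

Values of μ(k) for 1 ≤ k ≤ 145: μ(1) = 1, μ(2) = -1, μ(3) = -1, μ(5) = -1, μ(6) = 1, μ(7) = -1, μ(10) = 1, μ(11) = -1, μ(13) = -1, μ(14) = 1, μ(15) = 1, μ(17) = -1, μ(19) = -1, μ(21) = 1, μ(22) = 1, μ(23) = -1, μ(26) = 1, μ(29) = -1, μ(30) = -1, μ(31) = -1, μ(33) = 1, μ(34) = 1, μ(35) = 1, μ(37) = -1, μ(38) = 1, μ(39) = 1, μ(41) = -1, μ(42) = -1, μ(43) = -1, μ(46) = 1, μ(47) = -1, μ(51) = 1, μ(53) = -1, μ(55) = 1, μ(57) = 1, μ(58) = 1, μ(59) = -1, μ(61) = -1, μ(62) = 1, μ(65) = 1, μ(66) = -1, μ(67) = -1, μ(69) = 1, μ(70) = -1, μ(71) = -1, μ(73) = -1, μ(74) = 1, μ(77) = 1, μ(78) = -1, μ(79) = -1, μ(82) = 1, μ(83) = -1, μ(85) = 1, μ(86) = 1, μ(87) = 1, μ(89) = -1, μ(91) = 1, μ(93) = 1, μ(94) = 1, μ(95) = 1, μ(97) = -1, μ(101) = -1, μ(102) = -1, μ(103) = -1, μ(105) = -1, μ(106) = 1, μ(107) = -1, μ(109) = -1, μ(110) = -1, μ(111) = 1, μ(113) = -1, μ(114) = -1, μ(115) = 1, μ(118) = 1, μ(119) = 1, μ(122) = 1, μ(123) = 1, μ(127) = -1, μ(129) = 1, μ(130) = -1, μ(131) = -1, μ(133) = 1, μ(134) = 1, μ(137) = -1, μ(138) = -1, μ(139) = -1, μ(141) = 1, μ(142) = 1, μ(143) = 1, μ(145) = 1, with μ = 0 on non-squarefree integers. Summing μ(k)/k for k where μ(k) ≠ 0 gives 21902975338172457649793319236190033588273978079735884/1669107775099865011251538855274990009561055775533405515 ≈ 0.0131. (PNT ⟺ this sum → 0 as n → ∞.)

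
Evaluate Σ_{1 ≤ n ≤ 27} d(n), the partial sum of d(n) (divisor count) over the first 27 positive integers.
Σ_{n ≤ 27} d(n) = 95

Compute d(n) for each 1 ≤ n ≤ 27: d(1) = 1, d(2) = 2, d(3) = 2, d(4) = 3, d(5) = 2, d(6) = 4, d(7) = 2, d(8) = 4, d(9) = 3, d(10) = 4, d(11) = 2, d(12) = 6, d(13) = 2, d(14) = 4, d(15) = 4, d(16) = 5, d(17) = 2, d(18) = 6, d(19) = 2, d(20) = 6, d(21) = 4, d(22) = 4, d(23) = 2, d(24) = 8, d(25) = 3, d(26) = 4, d(27) = 4. Summing all 27 values: 95. (Dirichlet's divisor formula: Σ_{n ≤ x} d(n) = x ln(x) + (2γ − 1) x + O(√x). For x = 27, the asymptotic estimate is ≈ 93.16.)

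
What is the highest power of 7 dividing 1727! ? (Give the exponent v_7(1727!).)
v_7(1727!) = 286

Legendre's formula: v_p(n!) = Σ_{k ≥ 1} ⌊n / p^k⌋. For p = 7, n = 1727, the terms are:
  ⌊1727/7^1⌋ = ⌊1727/7⌋ = 246
  ⌊1727/7^2⌋ = ⌊1727/49⌋ = 35
  ⌊1727/7^3⌋ = ⌊1727/343⌋ = 5
(the next term ⌊1727/7^4⌋ = 0, terminating the sum). Summing: v_7(1727!) = 246 + 35 + 5 = 286.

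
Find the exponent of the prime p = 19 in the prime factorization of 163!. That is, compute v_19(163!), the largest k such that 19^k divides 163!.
v_19(163!) = 8

Legendre's formula: v_p(n!) = Σ_{k ≥ 1} ⌊n / p^k⌋. For p = 19, n = 163, the terms are:
  ⌊163/19^1⌋ = ⌊163/19⌋ = 8
(the next term ⌊163/19^2⌋ = 0, terminating the sum). Summing: v_19(163!) = 8 = 8.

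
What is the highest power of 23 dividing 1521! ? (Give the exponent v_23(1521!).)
v_23(1521!) = 68

Legendre's formula: v_p(n!) = Σ_{k ≥ 1} ⌊n / p^k⌋. For p = 23, n = 1521, the terms are:
  ⌊1521/23^1⌋ = ⌊1521/23⌋ = 66
  ⌊1521/23^2⌋ = ⌊1521/529⌋ = 2
(the next term ⌊1521/23^3⌋ = 0, terminating the sum). Summing: v_23(1521!) = 66 + 2 = 68.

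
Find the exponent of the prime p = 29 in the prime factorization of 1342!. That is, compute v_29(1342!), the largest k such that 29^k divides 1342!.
v_29(1342!) = 47

Legendre's formula: v_p(n!) = Σ_{k ≥ 1} ⌊n / p^k⌋. For p = 29, n = 1342, the terms are:
  ⌊1342/29^1⌋ = ⌊1342/29⌋ = 46
  ⌊1342/29^2⌋ = ⌊1342/841⌋ = 1
(the next term ⌊1342/29^3⌋ = 0, terminating the sum). Summing: v_29(1342!) = 46 + 1 = 47.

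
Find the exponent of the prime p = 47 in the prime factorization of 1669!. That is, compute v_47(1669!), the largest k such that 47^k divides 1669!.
v_47(1669!) = 35

Legendre's formula: v_p(n!) = Σ_{k ≥ 1} ⌊n / p^k⌋. For p = 47, n = 1669, the terms are:
  ⌊1669/47^1⌋ = ⌊1669/47⌋ = 35
(the next term ⌊1669/47^2⌋ = 0, terminating the sum). Summing: v_47(1669!) = 35 = 35.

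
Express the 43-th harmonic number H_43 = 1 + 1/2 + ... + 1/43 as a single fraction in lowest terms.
H_43 = 532145396070491417/122332313750680800

Direct summation: H_43 = 1 + 1/2 + ... + 1/43. The least common denominator is lcm(1, ..., 43) = 9419588158802421600; over this denominator the numerator is 9419588158802421600 + 4709794079401210800 + 3139862719600807200 + 2354897039700605400 + 1883917631760484320 + 1569931359800403600 + 1345655451257488800 + 1177448519850302700 + 1046620906533602400 + 941958815880242160 + 856326196254765600 + 784965679900201800 + 724583704523263200 + 672827725628744400 + 627972543920161440 + 588724259925151350 + 554093421106024800 + 523310453266801200 + 495767797831706400 + 470979407940121080 + 448551817085829600 + 428163098127382800 + 409547311252279200 + 392482839950100900 + 376783526352096864 + 362291852261631600 + 348873635511200800 + 336413862814372200 + 324813384786290400 + 313986271960080720 + 303857682542013600 + 294362129962575675 + 285442065418255200 + 277046710553012400 + 269131090251497760 + 261655226633400600 + 254583463751416800 + 247883898915853200 + 241527901507754400 + 235489703970060540 + 229746052653717600 + 224275908542914800 + 219060189739591200 = 40975195497427839109, so H_43 = 40975195497427839109/9419588158802421600; reducing by gcd(40975195497427839109, 9419588158802421600) = 77 gives 532145396070491417/122332313750680800 ≈ 4.35000. (The PNT-adjacent estimate ln(43) + γ ≈ 4.33842 matches within O(1/n).)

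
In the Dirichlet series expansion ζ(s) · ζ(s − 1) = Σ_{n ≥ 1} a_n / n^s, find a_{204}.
σ(204) = 504

In the product (Σ m^0/m^s)(Σ k / k^s) = Σ (Σ_{d | n} d) / n^s, the coefficient of 1/n^s is σ(n) = Σ_{d | n} d. For n = 204, divisors are [1, 2, 3, 4, 6, 12, 17, 34, 51, 68, 102, 204]; summing: σ(204) = 504.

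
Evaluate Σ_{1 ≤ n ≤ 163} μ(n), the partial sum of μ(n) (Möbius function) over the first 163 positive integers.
Σ_{n ≤ 163} μ(n) = 0

Compute μ(n) for each 1 ≤ n ≤ 163: μ(1) = 1, μ(2) = -1, μ(3) = -1, μ(4) = 0, μ(5) = -1, μ(6) = 1, μ(7) = -1, μ(8) = 0, μ(9) = 0, μ(10) = 1, μ(11) = -1, μ(12) = 0, μ(13) = -1, μ(14) = 1, μ(15) = 1, μ(16) = 0, μ(17) = -1, μ(18) = 0, μ(19) = -1, μ(20) = 0, μ(21) = 1, μ(22) = 1, μ(23) = -1, μ(24) = 0, μ(25) = 0, μ(26) = 1, μ(27) = 0, μ(28) = 0, μ(29) = -1, μ(30) = -1, μ(31) = -1, μ(32) = 0, μ(33) = 1, μ(34) = 1, μ(35) = 1, μ(36) = 0, μ(37) = -1, μ(38) = 1, μ(39) = 1, μ(40) = 0, μ(41) = -1, μ(42) = -1, μ(43) = -1, μ(44) = 0, μ(45) = 0, μ(46) = 1, μ(47) = -1, μ(48) = 0, μ(49) = 0, μ(50) = 0, μ(51) = 1, μ(52) = 0, μ(53) = -1, μ(54) = 0, μ(55) = 1, μ(56) = 0, μ(57) = 1, μ(58) = 1, μ(59) = -1, μ(60) = 0, μ(61) = -1, μ(62) = 1, μ(63) = 0, μ(64) = 0, μ(65) = 1, μ(66) = -1, μ(67) = -1, μ(68) = 0, μ(69) = 1, μ(70) = -1, μ(71) = -1, μ(72) = 0, μ(73) = -1, μ(74) = 1, μ(75) = 0, μ(76) = 0, μ(77) = 1, μ(78) = -1, μ(79) = -1, μ(80) = 0, μ(81) = 0, μ(82) = 1, μ(83) = -1, μ(84) = 0, μ(85) = 1, μ(86) = 1, μ(87) = 1, μ(88) = 0, μ(89) = -1, μ(90) = 0, μ(91) = 1, μ(92) = 0, μ(93) = 1, μ(94) = 1, μ(95) = 1, μ(96) = 0, μ(97) = -1, μ(98) = 0, μ(99) = 0, μ(100) = 0, μ(101) = -1, μ(102) = -1, μ(103) = -1, μ(104) = 0, μ(105) = -1, μ(106) = 1, μ(107) = -1, μ(108) = 0, μ(109) = -1, μ(110) = -1, μ(111) = 1, μ(112) = 0, μ(113) = -1, μ(114) = -1, μ(115) = 1, μ(116) = 0, μ(117) = 0, μ(118) = 1, μ(119) = 1, μ(120) = 0, μ(121) = 0, μ(122) = 1, μ(123) = 1, μ(124) = 0, μ(125) = 0, μ(126) = 0, μ(127) = -1, μ(128) = 0, μ(129) = 1, μ(130) = -1, μ(131) = -1, μ(132) = 0, μ(133) = 1, μ(134) = 1, μ(135) = 0, μ(136) = 0, μ(137) = -1, μ(138) = -1, μ(139) = -1, μ(140) = 0, μ(141) = 1, μ(142) = 1, μ(143) = 1, μ(144) = 0, μ(145) = 1, μ(146) = 1, μ(147) = 0, μ(148) = 0, μ(149) = -1, μ(150) = 0, μ(151) = -1, μ(152) = 0, μ(153) = 0, μ(154) = -1, μ(155) = 1, μ(156) = 0, μ(157) = -1, μ(158) = 1, μ(159) = 1, μ(160) = 0, μ(161) = 1, μ(162) = 0, μ(163) = -1. Summing all 163 values: 0. (Mertens function M(x) = Σ_{n ≤ x} μ(n); on average M(x) should be small (PNT ⟺ M(x) = o(x)).)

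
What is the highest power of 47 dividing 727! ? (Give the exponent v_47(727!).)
v_47(727!) = 15

Legendre's formula: v_p(n!) = Σ_{k ≥ 1} ⌊n / p^k⌋. For p = 47, n = 727, the terms are:
  ⌊727/47^1⌋ = ⌊727/47⌋ = 15
(the next term ⌊727/47^2⌋ = 0, terminating the sum). Summing: v_47(727!) = 15 = 15.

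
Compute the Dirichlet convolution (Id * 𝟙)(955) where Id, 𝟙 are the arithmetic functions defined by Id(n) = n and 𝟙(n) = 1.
(Id * 𝟙)(955) = 1152

Divisors of 955: [1, 5, 191, 955]. For each d | 955:
  d = 1: Id(1) · 𝟙(955/1) = 1 · 1 = 1
  d = 5: Id(5) · 𝟙(955/5) = 5 · 1 = 5
  d = 191: Id(191) · 𝟙(955/191) = 191 · 1 = 191
  d = 955: Id(955) · 𝟙(955/955) = 955 · 1 = 955
Summing: (Id * 𝟙)(955) = 1 + 5 + 191 + 955 = 1152.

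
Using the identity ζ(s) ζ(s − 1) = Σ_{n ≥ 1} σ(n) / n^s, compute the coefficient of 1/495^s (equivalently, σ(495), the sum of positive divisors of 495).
σ(495) = 936

In the product (Σ m^0/m^s)(Σ k / k^s) = Σ (Σ_{d | n} d) / n^s, the coefficient of 1/n^s is σ(n) = Σ_{d | n} d. For n = 495, divisors are [1, 3, 5, 9, 11, 15, 33, 45, 55, 99, 165, 495]; summing: σ(495) = 936.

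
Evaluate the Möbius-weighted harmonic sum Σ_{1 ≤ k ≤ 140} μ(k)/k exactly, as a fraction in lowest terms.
Σ μ(k)/k = -149232714064150937862643507545628954127995759701627353/10014646650599190067509233131649940057366334653200433090

Values of μ(k) for 1 ≤ k ≤ 140: μ(1) = 1, μ(2) = -1, μ(3) = -1, μ(5) = -1, μ(6) = 1, μ(7) = -1, μ(10) = 1, μ(11) = -1, μ(13) = -1, μ(14) = 1, μ(15) = 1, μ(17) = -1, μ(19) = -1, μ(21) = 1, μ(22) = 1, μ(23) = -1, μ(26) = 1, μ(29) = -1, μ(30) = -1, μ(31) = -1, μ(33) = 1, μ(34) = 1, μ(35) = 1, μ(37) = -1, μ(38) = 1, μ(39) = 1, μ(41) = -1, μ(42) = -1, μ(43) = -1, μ(46) = 1, μ(47) = -1, μ(51) = 1, μ(53) = -1, μ(55) = 1, μ(57) = 1, μ(58) = 1, μ(59) = -1, μ(61) = -1, μ(62) = 1, μ(65) = 1, μ(66) = -1, μ(67) = -1, μ(69) = 1, μ(70) = -1, μ(71) = -1, μ(73) = -1, μ(74) = 1, μ(77) = 1, μ(78) = -1, μ(79) = -1, μ(82) = 1, μ(83) = -1, μ(85) = 1, μ(86) = 1, μ(87) = 1, μ(89) = -1, μ(91) = 1, μ(93) = 1, μ(94) = 1, μ(95) = 1, μ(97) = -1, μ(101) = -1, μ(102) = -1, μ(103) = -1, μ(105) = -1, μ(106) = 1, μ(107) = -1, μ(109) = -1, μ(110) = -1, μ(111) = 1, μ(113) = -1, μ(114) = -1, μ(115) = 1, μ(118) = 1, μ(119) = 1, μ(122) = 1, μ(123) = 1, μ(127) = -1, μ(129) = 1, μ(130) = -1, μ(131) = -1, μ(133) = 1, μ(134) = 1, μ(137) = -1, μ(138) = -1, μ(139) = -1, with μ = 0 on non-squarefree integers. Summing μ(k)/k for k where μ(k) ≠ 0 gives -149232714064150937862643507545628954127995759701627353/10014646650599190067509233131649940057366334653200433090 ≈ -0.0149. (PNT ⟺ this sum → 0 as n → ∞.)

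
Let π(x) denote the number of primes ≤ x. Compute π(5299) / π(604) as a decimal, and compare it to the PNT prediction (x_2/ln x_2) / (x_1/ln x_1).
π(5299)/π(604) = 702/110 ≈ 6.3818;  PNT prediction ≈ 6.5514.

π(604) = 110 and π(5299) = 702, so π(5299)/π(604) ≈ 6.3818. The PNT-predicted ratio is (5299/ln(5299)) / (604/ln(604)) ≈ 6.5514. The two agree to within a few percent, as expected.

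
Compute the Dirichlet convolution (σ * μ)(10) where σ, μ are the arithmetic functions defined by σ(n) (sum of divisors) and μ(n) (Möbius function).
(σ * μ)(10) = 10

Divisors of 10: [1, 2, 5, 10]. For each d | 10:
  d = 1: σ(1) · μ(10/1) = 1 · 1 = 1
  d = 2: σ(2) · μ(10/2) = 3 · -1 = -3
  d = 5: σ(5) · μ(10/5) = 6 · -1 = -6
  d = 10: σ(10) · μ(10/10) = 18 · 1 = 18
Summing: (σ * μ)(10) = 1 + -3 + -6 + 18 = 10.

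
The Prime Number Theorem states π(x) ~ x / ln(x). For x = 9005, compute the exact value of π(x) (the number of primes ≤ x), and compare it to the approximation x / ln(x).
π(9005) = 1118;  x/ln(x) ≈ 988.96;  relative error ≈ 11.54%.

Directly count primes up to 9005: π(9005) = 1118. The PNT approximation gives 9005/ln(9005) ≈ 9005/9.10554 ≈ 988.96. Relative error (π(x) − x/ln(x)) / π(x) ≈ 11.54%; the approximation is known to undercount slightly (Li(x) is a better estimate).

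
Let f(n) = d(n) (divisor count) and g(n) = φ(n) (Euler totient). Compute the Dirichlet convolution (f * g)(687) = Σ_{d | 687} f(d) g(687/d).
(d * φ)(687) = 920

Divisors of 687: [1, 3, 229, 687]. For each d | 687:
  d = 1: d(1) · φ(687/1) = 1 · 456 = 456
  d = 3: d(3) · φ(687/3) = 2 · 228 = 456
  d = 229: d(229) · φ(687/229) = 2 · 2 = 4
  d = 687: d(687) · φ(687/687) = 4 · 1 = 4
Summing: (d * φ)(687) = 456 + 456 + 4 + 4 = 920.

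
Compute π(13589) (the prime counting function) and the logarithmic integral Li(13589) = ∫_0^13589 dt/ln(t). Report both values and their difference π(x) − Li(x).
π(13589) = 1606;  Li(13589) ≈ 1629.14;  π(x) − Li(x) ≈ -23.14.

Direct count of primes ≤ 13589 gives π(13589) = 1606. Numerical evaluation of the logarithmic integral gives Li(13589) ≈ 1629.14. The difference π(x) − Li(x) ≈ -23.14 is typically negative for small/moderate x (Li(x) overestimates), though Littlewood's theorem shows this sign changes infinitely often.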